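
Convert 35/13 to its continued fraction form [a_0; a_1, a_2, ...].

[2; 1, 2, 4]

Run the Euclidean algorithm on 35 and 13; the successive quotients are the partial quotients a_0, a_1, ... (each step inverts the fractional part left over by the previous one):
  35 = 2*13 + 9, so a_0 = 2.
  13 = 1*9 + 4, so a_1 = 1.
  9 = 2*4 + 1, so a_2 = 2.
  4 = 4*1 + 0, so a_3 = 4.
The remainder reaches 0 after 4 divisions, so the expansion has 4 partial quotients, read off in order.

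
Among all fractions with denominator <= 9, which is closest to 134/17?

71/9

Expand x = 134/17 as a continued fraction with the Euclidean algorithm:
  134 = 7*17 + 15, so a_0 = 7.
  17 = 1*15 + 2, so a_1 = 1.
  15 = 7*2 + 1, so a_2 = 7.
  2 = 2*1 + 0, so a_3 = 2.
so x = [7; 1, 7, 2].
Convergents (p_i = a_i*p_{i-1} + p_{i-2}, q_i = a_i*q_{i-1} + q_{i-2} with p_{-2}=0, p_{-1}=1, q_{-2}=1, q_{-1}=0), until the denominator exceeds 9:
  i=0: a_0=7, p_0 = 7*1 + 0 = 7, q_0 = 7*0 + 1 = 1.
  i=1: a_1=1, p_1 = 1*7 + 1 = 8, q_1 = 1*1 + 0 = 1.
  i=2: a_2=7, p_2 = 7*8 + 7 = 63, q_2 = 7*1 + 1 = 8.
  i=3: a_3=2, p_3 = 2*63 + 8 = 134, q_3 = 2*8 + 1 = 17.
q_3 = 17 > 9, so the last convergent with denominator <= 9 is p_2/q_2 = 63/8.
The closest fraction with denominator <= 9 is either p_2/q_2 or the intermediate fraction (k*p_2 + p_1)/(k*q_2 + q_1) with the largest k >= 1 whose denominator stays <= 9; these approach x as k grows, and every other convergent or intermediate fraction in range is farther away.
Largest k: floor((9 - q_1)/q_2) = floor((9 - 1)/8) = 1.
That gives (1*63 + 8)/(1*8 + 1) = 71/9.
Compare the errors: |x - 63/8| = |134*8 - 63*17|/(17*8) = 1/136, and |x - 71/9| = |134*9 - 71*17|/(17*9) = 1/153.
Cross-multiplying, 1*136 = 136 < 153 = 1*153, so 1/153 is smaller: the intermediate fraction 71/9 is closer to x than 63/8.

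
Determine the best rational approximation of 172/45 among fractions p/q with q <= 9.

23/6

Expand x = 172/45 as a continued fraction with the Euclidean algorithm:
  172 = 3*45 + 37, so a_0 = 3.
  45 = 1*37 + 8, so a_1 = 1.
  37 = 4*8 + 5, so a_2 = 4.
  8 = 1*5 + 3, so a_3 = 1.
  5 = 1*3 + 2, so a_4 = 1.
  3 = 1*2 + 1, so a_5 = 1.
  2 = 2*1 + 0, so a_6 = 2.
so x = [3; 1, 4, 1, 1, 1, 2].
Convergents (p_i = a_i*p_{i-1} + p_{i-2}, q_i = a_i*q_{i-1} + q_{i-2} with p_{-2}=0, p_{-1}=1, q_{-2}=1, q_{-1}=0), until the denominator exceeds 9:
  i=0: a_0=3, p_0 = 3*1 + 0 = 3, q_0 = 3*0 + 1 = 1.
  i=1: a_1=1, p_1 = 1*3 + 1 = 4, q_1 = 1*1 + 0 = 1.
  i=2: a_2=4, p_2 = 4*4 + 3 = 19, q_2 = 4*1 + 1 = 5.
  i=3: a_3=1, p_3 = 1*19 + 4 = 23, q_3 = 1*5 + 1 = 6.
  i=4: a_4=1, p_4 = 1*23 + 19 = 42, q_4 = 1*6 + 5 = 11.
q_4 = 11 > 9, so the last convergent with denominator <= 9 is p_3/q_3 = 23/6.
The closest fraction with denominator <= 9 is either p_3/q_3 or the intermediate fraction (k*p_3 + p_2)/(k*q_3 + q_2) with the largest k >= 1 whose denominator stays <= 9; these approach x as k grows, and every other convergent or intermediate fraction in range is farther away.
Largest k: floor((9 - q_2)/q_3) = floor((9 - 5)/6) = 0.
Since k = 0, no intermediate fraction beyond p_3/q_3 has denominator <= 9, so the convergent 23/6 is the closest (its error is |172*6 - 23*45|/(45*6) = 3/270).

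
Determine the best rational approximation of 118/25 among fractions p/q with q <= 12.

33/7

Expand x = 118/25 as a continued fraction with the Euclidean algorithm:
  118 = 4*25 + 18, so a_0 = 4.
  25 = 1*18 + 7, so a_1 = 1.
  18 = 2*7 + 4, so a_2 = 2.
  7 = 1*4 + 3, so a_3 = 1.
  4 = 1*3 + 1, so a_4 = 1.
  3 = 3*1 + 0, so a_5 = 3.
so x = [4; 1, 2, 1, 1, 3].
Convergents (p_i = a_i*p_{i-1} + p_{i-2}, q_i = a_i*q_{i-1} + q_{i-2} with p_{-2}=0, p_{-1}=1, q_{-2}=1, q_{-1}=0), until the denominator exceeds 12:
  i=0: a_0=4, p_0 = 4*1 + 0 = 4, q_0 = 4*0 + 1 = 1.
  i=1: a_1=1, p_1 = 1*4 + 1 = 5, q_1 = 1*1 + 0 = 1.
  i=2: a_2=2, p_2 = 2*5 + 4 = 14, q_2 = 2*1 + 1 = 3.
  i=3: a_3=1, p_3 = 1*14 + 5 = 19, q_3 = 1*3 + 1 = 4.
  i=4: a_4=1, p_4 = 1*19 + 14 = 33, q_4 = 1*4 + 3 = 7.
  i=5: a_5=3, p_5 = 3*33 + 19 = 118, q_5 = 3*7 + 4 = 25.
q_5 = 25 > 12, so the last convergent with denominator <= 12 is p_4/q_4 = 33/7.
The closest fraction with denominator <= 12 is either p_4/q_4 or the intermediate fraction (k*p_4 + p_3)/(k*q_4 + q_3) with the largest k >= 1 whose denominator stays <= 12; these approach x as k grows, and every other convergent or intermediate fraction in range is farther away.
Largest k: floor((12 - q_3)/q_4) = floor((12 - 4)/7) = 1.
That gives (1*33 + 19)/(1*7 + 4) = 52/11.
Compare the errors: |x - 33/7| = |118*7 - 33*25|/(25*7) = 1/175, and |x - 52/11| = |118*11 - 52*25|/(25*11) = 2/275.
Cross-multiplying, 1*275 = 275 < 350 = 2*175, so 1/175 is smaller: the convergent 33/7 is closer to x than 52/11.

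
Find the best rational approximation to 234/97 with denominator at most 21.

41/17

Expand x = 234/97 as a continued fraction with the Euclidean algorithm:
  234 = 2*97 + 40, so a_0 = 2.
  97 = 2*40 + 17, so a_1 = 2.
  40 = 2*17 + 6, so a_2 = 2.
  17 = 2*6 + 5, so a_3 = 2.
  6 = 1*5 + 1, so a_4 = 1.
  5 = 5*1 + 0, so a_5 = 5.
so x = [2; 2, 2, 2, 1, 5].
Convergents (p_i = a_i*p_{i-1} + p_{i-2}, q_i = a_i*q_{i-1} + q_{i-2} with p_{-2}=0, p_{-1}=1, q_{-2}=1, q_{-1}=0), until the denominator exceeds 21:
  i=0: a_0=2, p_0 = 2*1 + 0 = 2, q_0 = 2*0 + 1 = 1.
  i=1: a_1=2, p_1 = 2*2 + 1 = 5, q_1 = 2*1 + 0 = 2.
  i=2: a_2=2, p_2 = 2*5 + 2 = 12, q_2 = 2*2 + 1 = 5.
  i=3: a_3=2, p_3 = 2*12 + 5 = 29, q_3 = 2*5 + 2 = 12.
  i=4: a_4=1, p_4 = 1*29 + 12 = 41, q_4 = 1*12 + 5 = 17.
  i=5: a_5=5, p_5 = 5*41 + 29 = 234, q_5 = 5*17 + 12 = 97.
q_5 = 97 > 21, so the last convergent with denominator <= 21 is p_4/q_4 = 41/17.
The closest fraction with denominator <= 21 is either p_4/q_4 or the intermediate fraction (k*p_4 + p_3)/(k*q_4 + q_3) with the largest k >= 1 whose denominator stays <= 21; these approach x as k grows, and every other convergent or intermediate fraction in range is farther away.
Largest k: floor((21 - q_3)/q_4) = floor((21 - 12)/17) = 0.
Since k = 0, no intermediate fraction beyond p_4/q_4 has denominator <= 21, so the convergent 41/17 is the closest (its error is |234*17 - 41*97|/(97*17) = 1/1649).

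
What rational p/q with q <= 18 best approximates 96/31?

Expand x = 96/31 as a continued fraction with the Euclidean algorithm:
  96 = 3*31 + 3, so a_0 = 3.
  31 = 10*3 + 1, so a_1 = 10.
  3 = 3*1 + 0, so a_2 = 3.
so x = [3; 10, 3].
Convergents (p_i = a_i*p_{i-1} + p_{i-2}, q_i = a_i*q_{i-1} + q_{i-2} with p_{-2}=0, p_{-1}=1, q_{-2}=1, q_{-1}=0), until the denominator exceeds 18:
  i=0: a_0=3, p_0 = 3*1 + 0 = 3, q_0 = 3*0 + 1 = 1.
  i=1: a_1=10, p_1 = 10*3 + 1 = 31, q_1 = 10*1 + 0 = 10.
  i=2: a_2=3, p_2 = 3*31 + 3 = 96, q_2 = 3*10 + 1 = 31.
q_2 = 31 > 18, so the last convergent with denominator <= 18 is p_1/q_1 = 31/10.
The closest fraction with denominator <= 18 is either p_1/q_1 or the intermediate fraction (k*p_1 + p_0)/(k*q_1 + q_0) with the largest k >= 1 whose denominator stays <= 18; these approach x as k grows, and every other convergent or intermediate fraction in range is farther away.
Largest k: floor((18 - q_0)/q_1) = floor((18 - 1)/10) = 1.
That gives (1*31 + 3)/(1*10 + 1) = 34/11.
Compare the errors: |x - 31/10| = |96*10 - 31*31|/(31*10) = 1/310, and |x - 34/11| = |96*11 - 34*31|/(31*11) = 2/341.
Cross-multiplying, 1*341 = 341 < 620 = 2*310, so 1/310 is smaller: the convergent 31/10 is closer to x than 34/11.

31/10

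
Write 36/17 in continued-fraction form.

[2; 8, 2]

Run the Euclidean algorithm on 36 and 17; the successive quotients are the partial quotients a_0, a_1, ... (each step inverts the fractional part left over by the previous one):
  36 = 2*17 + 2, so a_0 = 2.
  17 = 8*2 + 1, so a_1 = 8.
  2 = 2*1 + 0, so a_2 = 2.
The remainder reaches 0 after 3 divisions, so the expansion has 3 partial quotients, read off in order.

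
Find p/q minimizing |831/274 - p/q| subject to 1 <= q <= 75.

185/61

Expand x = 831/274 as a continued fraction with the Euclidean algorithm:
  831 = 3*274 + 9, so a_0 = 3.
  274 = 30*9 + 4, so a_1 = 30.
  9 = 2*4 + 1, so a_2 = 2.
  4 = 4*1 + 0, so a_3 = 4.
so x = [3; 30, 2, 4].
Convergents (p_i = a_i*p_{i-1} + p_{i-2}, q_i = a_i*q_{i-1} + q_{i-2} with p_{-2}=0, p_{-1}=1, q_{-2}=1, q_{-1}=0), until the denominator exceeds 75:
  i=0: a_0=3, p_0 = 3*1 + 0 = 3, q_0 = 3*0 + 1 = 1.
  i=1: a_1=30, p_1 = 30*3 + 1 = 91, q_1 = 30*1 + 0 = 30.
  i=2: a_2=2, p_2 = 2*91 + 3 = 185, q_2 = 2*30 + 1 = 61.
  i=3: a_3=4, p_3 = 4*185 + 91 = 831, q_3 = 4*61 + 30 = 274.
q_3 = 274 > 75, so the last convergent with denominator <= 75 is p_2/q_2 = 185/61.
The closest fraction with denominator <= 75 is either p_2/q_2 or the intermediate fraction (k*p_2 + p_1)/(k*q_2 + q_1) with the largest k >= 1 whose denominator stays <= 75; these approach x as k grows, and every other convergent or intermediate fraction in range is farther away.
Largest k: floor((75 - q_1)/q_2) = floor((75 - 30)/61) = 0.
Since k = 0, no intermediate fraction beyond p_2/q_2 has denominator <= 75, so the convergent 185/61 is the closest (its error is |831*61 - 185*274|/(274*61) = 1/16714).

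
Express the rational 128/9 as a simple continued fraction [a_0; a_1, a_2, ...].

[14; 4, 2]

Run the Euclidean algorithm on 128 and 9; the successive quotients are the partial quotients a_0, a_1, ... (each step inverts the fractional part left over by the previous one):
  128 = 14*9 + 2, so a_0 = 14.
  9 = 4*2 + 1, so a_1 = 4.
  2 = 2*1 + 0, so a_2 = 2.
The remainder reaches 0 after 3 divisions, so the expansion has 3 partial quotients, read off in order.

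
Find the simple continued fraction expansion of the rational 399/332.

Run the Euclidean algorithm on 399 and 332; the successive quotients are the partial quotients a_0, a_1, ... (each step inverts the fractional part left over by the previous one):
  399 = 1*332 + 67, so a_0 = 1.
  332 = 4*67 + 64, so a_1 = 4.
  67 = 1*64 + 3, so a_2 = 1.
  64 = 21*3 + 1, so a_3 = 21.
  3 = 3*1 + 0, so a_4 = 3.
The remainder reaches 0 after 5 divisions, so the expansion has 5 partial quotients, read off in order.

[1; 4, 1, 21, 3]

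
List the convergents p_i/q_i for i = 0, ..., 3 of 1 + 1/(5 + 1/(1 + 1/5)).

1/1, 6/5, 7/6, 41/35

Using the convergent recurrence p_i = a_i*p_{i-1} + p_{i-2}, q_i = a_i*q_{i-1} + q_{i-2} with p_{-2}=0, p_{-1}=1, q_{-2}=1, q_{-1}=0:
  i=0: a_0=1, p_0 = 1*1 + 0 = 1, q_0 = 1*0 + 1 = 1.
  i=1: a_1=5, p_1 = 5*1 + 1 = 6, q_1 = 5*1 + 0 = 5.
  i=2: a_2=1, p_2 = 1*6 + 1 = 7, q_2 = 1*5 + 1 = 6.
  i=3: a_3=5, p_3 = 5*7 + 6 = 41, q_3 = 5*6 + 5 = 35.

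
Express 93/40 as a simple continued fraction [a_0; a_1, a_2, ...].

Run the Euclidean algorithm on 93 and 40; the successive quotients are the partial quotients a_0, a_1, ... (each step inverts the fractional part left over by the previous one):
  93 = 2*40 + 13, so a_0 = 2.
  40 = 3*13 + 1, so a_1 = 3.
  13 = 13*1 + 0, so a_2 = 13.
The remainder reaches 0 after 3 divisions, so the expansion has 3 partial quotients, read off in order.

[2; 3, 13]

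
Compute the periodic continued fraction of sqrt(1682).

[41; (82)]

Write x_i = (sqrt(1682) + m_i)/d_i with (m_0, d_0) = (0, 1). a_0 = floor(sqrt(1682)) = 41, since 41^2 = 1681 <= 1682 < 1764 = 42^2.
Iterate m_{i+1} = d_i*a_i - m_i, d_{i+1} = (1682 - m_{i+1}^2)/d_i, a_{i+1} = floor((a_0 + m_{i+1})/d_{i+1}):
  m_1 = 1*41 - 0 = 41, d_1 = (1682 - 41^2)/1 = 1/1 = 1, a_1 = floor((41 + 41)/1) = 82.
  m_2 = 1*82 - 41 = 41, d_2 = (1682 - 41^2)/1 = 1/1 = 1: (m_2, d_2) = (m_1, d_1) = (41, 1), so from here the quotient a_1 repeats; the period length is 1.
Hence the expansion of sqrt(1682) is a_0 = 41 followed by the repeating block 82 (period 1).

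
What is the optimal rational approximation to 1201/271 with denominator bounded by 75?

195/44

Expand x = 1201/271 as a continued fraction with the Euclidean algorithm:
  1201 = 4*271 + 117, so a_0 = 4.
  271 = 2*117 + 37, so a_1 = 2.
  117 = 3*37 + 6, so a_2 = 3.
  37 = 6*6 + 1, so a_3 = 6.
  6 = 6*1 + 0, so a_4 = 6.
so x = [4; 2, 3, 6, 6].
Convergents (p_i = a_i*p_{i-1} + p_{i-2}, q_i = a_i*q_{i-1} + q_{i-2} with p_{-2}=0, p_{-1}=1, q_{-2}=1, q_{-1}=0), until the denominator exceeds 75:
  i=0: a_0=4, p_0 = 4*1 + 0 = 4, q_0 = 4*0 + 1 = 1.
  i=1: a_1=2, p_1 = 2*4 + 1 = 9, q_1 = 2*1 + 0 = 2.
  i=2: a_2=3, p_2 = 3*9 + 4 = 31, q_2 = 3*2 + 1 = 7.
  i=3: a_3=6, p_3 = 6*31 + 9 = 195, q_3 = 6*7 + 2 = 44.
  i=4: a_4=6, p_4 = 6*195 + 31 = 1201, q_4 = 6*44 + 7 = 271.
q_4 = 271 > 75, so the last convergent with denominator <= 75 is p_3/q_3 = 195/44.
The closest fraction with denominator <= 75 is either p_3/q_3 or the intermediate fraction (k*p_3 + p_2)/(k*q_3 + q_2) with the largest k >= 1 whose denominator stays <= 75; these approach x as k grows, and every other convergent or intermediate fraction in range is farther away.
Largest k: floor((75 - q_2)/q_3) = floor((75 - 7)/44) = 1.
That gives (1*195 + 31)/(1*44 + 7) = 226/51.
Compare the errors: |x - 195/44| = |1201*44 - 195*271|/(271*44) = 1/11924, and |x - 226/51| = |1201*51 - 226*271|/(271*51) = 5/13821.
Cross-multiplying, 1*13821 = 13821 < 59620 = 5*11924, so 1/11924 is smaller: the convergent 195/44 is closer to x than 226/51.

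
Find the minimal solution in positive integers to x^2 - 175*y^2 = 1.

First expand sqrt(175) as a continued fraction. With x_i = (sqrt(175) + m_i)/d_i and (m_0, d_0) = (0, 1): a_0 = floor(sqrt(175)) = 13, since 13^2 = 169 <= 175 < 196 = 14^2.
Iterate m_{i+1} = d_i*a_i - m_i, d_{i+1} = (175 - m_{i+1}^2)/d_i, a_{i+1} = floor((a_0 + m_{i+1})/d_{i+1}):
  m_1 = 1*13 - 0 = 13, d_1 = (175 - 13^2)/1 = 6/1 = 6, a_1 = floor((13 + 13)/6) = 4.
  m_2 = 6*4 - 13 = 11, d_2 = (175 - 11^2)/6 = 54/6 = 9, a_2 = floor((13 + 11)/9) = 2.
  m_3 = 9*2 - 11 = 7, d_3 = (175 - 7^2)/9 = 126/9 = 14, a_3 = floor((13 + 7)/14) = 1.
  m_4 = 14*1 - 7 = 7, d_4 = (175 - 7^2)/14 = 126/14 = 9, a_4 = floor((13 + 7)/9) = 2.
  m_5 = 9*2 - 7 = 11, d_5 = (175 - 11^2)/9 = 54/9 = 6, a_5 = floor((13 + 11)/6) = 4.
  m_6 = 6*4 - 11 = 13, d_6 = (175 - 13^2)/6 = 6/6 = 1, a_6 = floor((13 + 13)/1) = 26.
  m_7 = 1*26 - 13 = 13, d_7 = (175 - 13^2)/1 = 6/1 = 6: (m_7, d_7) = (m_1, d_1) = (13, 6), so from here the quotients repeat a_1, ..., a_6; the period length is 6.
So sqrt(175) = [13; (4, 2, 1, 2, 4, 26)] with period length k = 6.
k is even, so the fundamental solution of x^2 - 175y^2 = 1 is (p_{k-1}, q_{k-1}) = (p_5, q_5); compute convergents through index 5.
Convergents (p_i = a_i*p_{i-1} + p_{i-2}, q_i = a_i*q_{i-1} + q_{i-2} with p_{-2}=0, p_{-1}=1, q_{-2}=1, q_{-1}=0):
  i=0: a_0=13, p_0 = 13*1 + 0 = 13, q_0 = 13*0 + 1 = 1.
  i=1: a_1=4, p_1 = 4*13 + 1 = 53, q_1 = 4*1 + 0 = 4.
  i=2: a_2=2, p_2 = 2*53 + 13 = 119, q_2 = 2*4 + 1 = 9.
  i=3: a_3=1, p_3 = 1*119 + 53 = 172, q_3 = 1*9 + 4 = 13.
  i=4: a_4=2, p_4 = 2*172 + 119 = 463, q_4 = 2*13 + 9 = 35.
  i=5: a_5=4, p_5 = 4*463 + 172 = 2024, q_5 = 4*35 + 13 = 153.
Check: 2024^2 - 175*153^2 = 4096576 - 4096575 = 1, so (x, y) = (2024, 153) solves the equation, and by the theorem it is the least positive solution.

(x, y) = (2024, 153)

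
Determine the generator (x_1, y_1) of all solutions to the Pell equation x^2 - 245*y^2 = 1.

(x, y) = (51841, 3312)

First expand sqrt(245) as a continued fraction. With x_i = (sqrt(245) + m_i)/d_i and (m_0, d_0) = (0, 1): a_0 = floor(sqrt(245)) = 15, since 15^2 = 225 <= 245 < 256 = 16^2.
Iterate m_{i+1} = d_i*a_i - m_i, d_{i+1} = (245 - m_{i+1}^2)/d_i, a_{i+1} = floor((a_0 + m_{i+1})/d_{i+1}):
  m_1 = 1*15 - 0 = 15, d_1 = (245 - 15^2)/1 = 20/1 = 20, a_1 = floor((15 + 15)/20) = 1.
  m_2 = 20*1 - 15 = 5, d_2 = (245 - 5^2)/20 = 220/20 = 11, a_2 = floor((15 + 5)/11) = 1.
  m_3 = 11*1 - 5 = 6, d_3 = (245 - 6^2)/11 = 209/11 = 19, a_3 = floor((15 + 6)/19) = 1.
  m_4 = 19*1 - 6 = 13, d_4 = (245 - 13^2)/19 = 76/19 = 4, a_4 = floor((15 + 13)/4) = 7.
  m_5 = 4*7 - 13 = 15, d_5 = (245 - 15^2)/4 = 20/4 = 5, a_5 = floor((15 + 15)/5) = 6.
  m_6 = 5*6 - 15 = 15, d_6 = (245 - 15^2)/5 = 20/5 = 4, a_6 = floor((15 + 15)/4) = 7.
  m_7 = 4*7 - 15 = 13, d_7 = (245 - 13^2)/4 = 76/4 = 19, a_7 = floor((15 + 13)/19) = 1.
  m_8 = 19*1 - 13 = 6, d_8 = (245 - 6^2)/19 = 209/19 = 11, a_8 = floor((15 + 6)/11) = 1.
  m_9 = 11*1 - 6 = 5, d_9 = (245 - 5^2)/11 = 220/11 = 20, a_9 = floor((15 + 5)/20) = 1.
  m_10 = 20*1 - 5 = 15, d_10 = (245 - 15^2)/20 = 20/20 = 1, a_10 = floor((15 + 15)/1) = 30.
  m_11 = 1*30 - 15 = 15, d_11 = (245 - 15^2)/1 = 20/1 = 20: (m_11, d_11) = (m_1, d_1) = (15, 20), so from here the quotients repeat a_1, ..., a_10; the period length is 10.
So sqrt(245) = [15; (1, 1, 1, 7, 6, 7, 1, 1, 1, 30)] with period length k = 10.
k is even, so the fundamental solution of x^2 - 245y^2 = 1 is (p_{k-1}, q_{k-1}) = (p_9, q_9); compute convergents through index 9.
Convergents (p_i = a_i*p_{i-1} + p_{i-2}, q_i = a_i*q_{i-1} + q_{i-2} with p_{-2}=0, p_{-1}=1, q_{-2}=1, q_{-1}=0):
  i=0: a_0=15, p_0 = 15*1 + 0 = 15, q_0 = 15*0 + 1 = 1.
  i=1: a_1=1, p_1 = 1*15 + 1 = 16, q_1 = 1*1 + 0 = 1.
  i=2: a_2=1, p_2 = 1*16 + 15 = 31, q_2 = 1*1 + 1 = 2.
  i=3: a_3=1, p_3 = 1*31 + 16 = 47, q_3 = 1*2 + 1 = 3.
  i=4: a_4=7, p_4 = 7*47 + 31 = 360, q_4 = 7*3 + 2 = 23.
  i=5: a_5=6, p_5 = 6*360 + 47 = 2207, q_5 = 6*23 + 3 = 141.
  i=6: a_6=7, p_6 = 7*2207 + 360 = 15809, q_6 = 7*141 + 23 = 1010.
  i=7: a_7=1, p_7 = 1*15809 + 2207 = 18016, q_7 = 1*1010 + 141 = 1151.
  i=8: a_8=1, p_8 = 1*18016 + 15809 = 33825, q_8 = 1*1151 + 1010 = 2161.
  i=9: a_9=1, p_9 = 1*33825 + 18016 = 51841, q_9 = 1*2161 + 1151 = 3312.
Check: 51841^2 - 245*3312^2 = 2687489281 - 2687489280 = 1, so (x, y) = (51841, 3312) solves the equation, and by the theorem it is the least positive solution.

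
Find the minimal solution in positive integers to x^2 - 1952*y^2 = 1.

First expand sqrt(1952) as a continued fraction. With x_i = (sqrt(1952) + m_i)/d_i and (m_0, d_0) = (0, 1): a_0 = floor(sqrt(1952)) = 44, since 44^2 = 1936 <= 1952 < 2025 = 45^2.
Iterate m_{i+1} = d_i*a_i - m_i, d_{i+1} = (1952 - m_{i+1}^2)/d_i, a_{i+1} = floor((a_0 + m_{i+1})/d_{i+1}):
  m_1 = 1*44 - 0 = 44, d_1 = (1952 - 44^2)/1 = 16/1 = 16, a_1 = floor((44 + 44)/16) = 5.
  m_2 = 16*5 - 44 = 36, d_2 = (1952 - 36^2)/16 = 656/16 = 41, a_2 = floor((44 + 36)/41) = 1.
  m_3 = 41*1 - 36 = 5, d_3 = (1952 - 5^2)/41 = 1927/41 = 47, a_3 = floor((44 + 5)/47) = 1.
  m_4 = 47*1 - 5 = 42, d_4 = (1952 - 42^2)/47 = 188/47 = 4, a_4 = floor((44 + 42)/4) = 21.
  m_5 = 4*21 - 42 = 42, d_5 = (1952 - 42^2)/4 = 188/4 = 47, a_5 = floor((44 + 42)/47) = 1.
  m_6 = 47*1 - 42 = 5, d_6 = (1952 - 5^2)/47 = 1927/47 = 41, a_6 = floor((44 + 5)/41) = 1.
  m_7 = 41*1 - 5 = 36, d_7 = (1952 - 36^2)/41 = 656/41 = 16, a_7 = floor((44 + 36)/16) = 5.
  m_8 = 16*5 - 36 = 44, d_8 = (1952 - 44^2)/16 = 16/16 = 1, a_8 = floor((44 + 44)/1) = 88.
  m_9 = 1*88 - 44 = 44, d_9 = (1952 - 44^2)/1 = 16/1 = 16: (m_9, d_9) = (m_1, d_1) = (44, 16), so from here the quotients repeat a_1, ..., a_8; the period length is 8.
So sqrt(1952) = [44; (5, 1, 1, 21, 1, 1, 5, 88)] with period length k = 8.
k is even, so the fundamental solution of x^2 - 1952y^2 = 1 is (p_{k-1}, q_{k-1}) = (p_7, q_7); compute convergents through index 7.
Convergents (p_i = a_i*p_{i-1} + p_{i-2}, q_i = a_i*q_{i-1} + q_{i-2} with p_{-2}=0, p_{-1}=1, q_{-2}=1, q_{-1}=0):
  i=0: a_0=44, p_0 = 44*1 + 0 = 44, q_0 = 44*0 + 1 = 1.
  i=1: a_1=5, p_1 = 5*44 + 1 = 221, q_1 = 5*1 + 0 = 5.
  i=2: a_2=1, p_2 = 1*221 + 44 = 265, q_2 = 1*5 + 1 = 6.
  i=3: a_3=1, p_3 = 1*265 + 221 = 486, q_3 = 1*6 + 5 = 11.
  i=4: a_4=21, p_4 = 21*486 + 265 = 10471, q_4 = 21*11 + 6 = 237.
  i=5: a_5=1, p_5 = 1*10471 + 486 = 10957, q_5 = 1*237 + 11 = 248.
  i=6: a_6=1, p_6 = 1*10957 + 10471 = 21428, q_6 = 1*248 + 237 = 485.
  i=7: a_7=5, p_7 = 5*21428 + 10957 = 118097, q_7 = 5*485 + 248 = 2673.
Check: 118097^2 - 1952*2673^2 = 13946901409 - 13946901408 = 1, so (x, y) = (118097, 2673) solves the equation, and by the theorem it is the least positive solution.

(x, y) = (118097, 2673)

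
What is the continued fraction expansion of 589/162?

[3; 1, 1, 1, 2, 1, 14]

Run the Euclidean algorithm on 589 and 162; the successive quotients are the partial quotients a_0, a_1, ... (each step inverts the fractional part left over by the previous one):
  589 = 3*162 + 103, so a_0 = 3.
  162 = 1*103 + 59, so a_1 = 1.
  103 = 1*59 + 44, so a_2 = 1.
  59 = 1*44 + 15, so a_3 = 1.
  44 = 2*15 + 14, so a_4 = 2.
  15 = 1*14 + 1, so a_5 = 1.
  14 = 14*1 + 0, so a_6 = 14.
The remainder reaches 0 after 7 divisions, so the expansion has 7 partial quotients, read off in order.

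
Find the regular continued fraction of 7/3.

[2; 3]

Run the Euclidean algorithm on 7 and 3; the successive quotients are the partial quotients a_0, a_1, ... (each step inverts the fractional part left over by the previous one):
  7 = 2*3 + 1, so a_0 = 2.
  3 = 3*1 + 0, so a_1 = 3.
The remainder reaches 0 after 2 divisions, so the expansion has 2 partial quotients, read off in order.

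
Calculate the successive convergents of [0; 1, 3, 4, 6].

Using the convergent recurrence p_i = a_i*p_{i-1} + p_{i-2}, q_i = a_i*q_{i-1} + q_{i-2} with p_{-2}=0, p_{-1}=1, q_{-2}=1, q_{-1}=0:
  i=0: a_0=0, p_0 = 0*1 + 0 = 0, q_0 = 0*0 + 1 = 1.
  i=1: a_1=1, p_1 = 1*0 + 1 = 1, q_1 = 1*1 + 0 = 1.
  i=2: a_2=3, p_2 = 3*1 + 0 = 3, q_2 = 3*1 + 1 = 4.
  i=3: a_3=4, p_3 = 4*3 + 1 = 13, q_3 = 4*4 + 1 = 17.
  i=4: a_4=6, p_4 = 6*13 + 3 = 81, q_4 = 6*17 + 4 = 106.

0/1, 1/1, 3/4, 13/17, 81/106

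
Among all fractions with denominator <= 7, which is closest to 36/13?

11/4

Expand x = 36/13 as a continued fraction with the Euclidean algorithm:
  36 = 2*13 + 10, so a_0 = 2.
  13 = 1*10 + 3, so a_1 = 1.
  10 = 3*3 + 1, so a_2 = 3.
  3 = 3*1 + 0, so a_3 = 3.
so x = [2; 1, 3, 3].
Convergents (p_i = a_i*p_{i-1} + p_{i-2}, q_i = a_i*q_{i-1} + q_{i-2} with p_{-2}=0, p_{-1}=1, q_{-2}=1, q_{-1}=0), until the denominator exceeds 7:
  i=0: a_0=2, p_0 = 2*1 + 0 = 2, q_0 = 2*0 + 1 = 1.
  i=1: a_1=1, p_1 = 1*2 + 1 = 3, q_1 = 1*1 + 0 = 1.
  i=2: a_2=3, p_2 = 3*3 + 2 = 11, q_2 = 3*1 + 1 = 4.
  i=3: a_3=3, p_3 = 3*11 + 3 = 36, q_3 = 3*4 + 1 = 13.
q_3 = 13 > 7, so the last convergent with denominator <= 7 is p_2/q_2 = 11/4.
The closest fraction with denominator <= 7 is either p_2/q_2 or the intermediate fraction (k*p_2 + p_1)/(k*q_2 + q_1) with the largest k >= 1 whose denominator stays <= 7; these approach x as k grows, and every other convergent or intermediate fraction in range is farther away.
Largest k: floor((7 - q_1)/q_2) = floor((7 - 1)/4) = 1.
That gives (1*11 + 3)/(1*4 + 1) = 14/5.
Compare the errors: |x - 11/4| = |36*4 - 11*13|/(13*4) = 1/52, and |x - 14/5| = |36*5 - 14*13|/(13*5) = 2/65.
Cross-multiplying, 1*65 = 65 < 104 = 2*52, so 1/52 is smaller: the convergent 11/4 is closer to x than 14/5.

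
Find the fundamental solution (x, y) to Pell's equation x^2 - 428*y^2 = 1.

(x, y) = (1850887, 89466)

First expand sqrt(428) as a continued fraction. With x_i = (sqrt(428) + m_i)/d_i and (m_0, d_0) = (0, 1): a_0 = floor(sqrt(428)) = 20, since 20^2 = 400 <= 428 < 441 = 21^2.
Iterate m_{i+1} = d_i*a_i - m_i, d_{i+1} = (428 - m_{i+1}^2)/d_i, a_{i+1} = floor((a_0 + m_{i+1})/d_{i+1}):
  m_1 = 1*20 - 0 = 20, d_1 = (428 - 20^2)/1 = 28/1 = 28, a_1 = floor((20 + 20)/28) = 1.
  m_2 = 28*1 - 20 = 8, d_2 = (428 - 8^2)/28 = 364/28 = 13, a_2 = floor((20 + 8)/13) = 2.
  m_3 = 13*2 - 8 = 18, d_3 = (428 - 18^2)/13 = 104/13 = 8, a_3 = floor((20 + 18)/8) = 4.
  m_4 = 8*4 - 18 = 14, d_4 = (428 - 14^2)/8 = 232/8 = 29, a_4 = floor((20 + 14)/29) = 1.
  m_5 = 29*1 - 14 = 15, d_5 = (428 - 15^2)/29 = 203/29 = 7, a_5 = floor((20 + 15)/7) = 5.
  m_6 = 7*5 - 15 = 20, d_6 = (428 - 20^2)/7 = 28/7 = 4, a_6 = floor((20 + 20)/4) = 10.
  m_7 = 4*10 - 20 = 20, d_7 = (428 - 20^2)/4 = 28/4 = 7, a_7 = floor((20 + 20)/7) = 5.
  m_8 = 7*5 - 20 = 15, d_8 = (428 - 15^2)/7 = 203/7 = 29, a_8 = floor((20 + 15)/29) = 1.
  m_9 = 29*1 - 15 = 14, d_9 = (428 - 14^2)/29 = 232/29 = 8, a_9 = floor((20 + 14)/8) = 4.
  m_10 = 8*4 - 14 = 18, d_10 = (428 - 18^2)/8 = 104/8 = 13, a_10 = floor((20 + 18)/13) = 2.
  m_11 = 13*2 - 18 = 8, d_11 = (428 - 8^2)/13 = 364/13 = 28, a_11 = floor((20 + 8)/28) = 1.
  m_12 = 28*1 - 8 = 20, d_12 = (428 - 20^2)/28 = 28/28 = 1, a_12 = floor((20 + 20)/1) = 40.
  m_13 = 1*40 - 20 = 20, d_13 = (428 - 20^2)/1 = 28/1 = 28: (m_13, d_13) = (m_1, d_1) = (20, 28), so from here the quotients repeat a_1, ..., a_12; the period length is 12.
So sqrt(428) = [20; (1, 2, 4, 1, 5, 10, 5, 1, 4, 2, 1, 40)] with period length k = 12.
k is even, so the fundamental solution of x^2 - 428y^2 = 1 is (p_{k-1}, q_{k-1}) = (p_11, q_11); compute convergents through index 11.
Convergents (p_i = a_i*p_{i-1} + p_{i-2}, q_i = a_i*q_{i-1} + q_{i-2} with p_{-2}=0, p_{-1}=1, q_{-2}=1, q_{-1}=0):
  i=0: a_0=20, p_0 = 20*1 + 0 = 20, q_0 = 20*0 + 1 = 1.
  i=1: a_1=1, p_1 = 1*20 + 1 = 21, q_1 = 1*1 + 0 = 1.
  i=2: a_2=2, p_2 = 2*21 + 20 = 62, q_2 = 2*1 + 1 = 3.
  i=3: a_3=4, p_3 = 4*62 + 21 = 269, q_3 = 4*3 + 1 = 13.
  i=4: a_4=1, p_4 = 1*269 + 62 = 331, q_4 = 1*13 + 3 = 16.
  i=5: a_5=5, p_5 = 5*331 + 269 = 1924, q_5 = 5*16 + 13 = 93.
  i=6: a_6=10, p_6 = 10*1924 + 331 = 19571, q_6 = 10*93 + 16 = 946.
  i=7: a_7=5, p_7 = 5*19571 + 1924 = 99779, q_7 = 5*946 + 93 = 4823.
  i=8: a_8=1, p_8 = 1*99779 + 19571 = 119350, q_8 = 1*4823 + 946 = 5769.
  i=9: a_9=4, p_9 = 4*119350 + 99779 = 577179, q_9 = 4*5769 + 4823 = 27899.
  i=10: a_10=2, p_10 = 2*577179 + 119350 = 1273708, q_10 = 2*27899 + 5769 = 61567.
  i=11: a_11=1, p_11 = 1*1273708 + 577179 = 1850887, q_11 = 1*61567 + 27899 = 89466.
Check: 1850887^2 - 428*89466^2 = 3425782686769 - 3425782686768 = 1, so (x, y) = (1850887, 89466) solves the equation, and by the theorem it is the least positive solution.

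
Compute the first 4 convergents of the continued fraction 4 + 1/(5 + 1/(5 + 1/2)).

Using the convergent recurrence p_i = a_i*p_{i-1} + p_{i-2}, q_i = a_i*q_{i-1} + q_{i-2} with p_{-2}=0, p_{-1}=1, q_{-2}=1, q_{-1}=0:
  i=0: a_0=4, p_0 = 4*1 + 0 = 4, q_0 = 4*0 + 1 = 1.
  i=1: a_1=5, p_1 = 5*4 + 1 = 21, q_1 = 5*1 + 0 = 5.
  i=2: a_2=5, p_2 = 5*21 + 4 = 109, q_2 = 5*5 + 1 = 26.
  i=3: a_3=2, p_3 = 2*109 + 21 = 239, q_3 = 2*26 + 5 = 57.

4/1, 21/5, 109/26, 239/57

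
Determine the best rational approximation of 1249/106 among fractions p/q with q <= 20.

165/14

Expand x = 1249/106 as a continued fraction with the Euclidean algorithm:
  1249 = 11*106 + 83, so a_0 = 11.
  106 = 1*83 + 23, so a_1 = 1.
  83 = 3*23 + 14, so a_2 = 3.
  23 = 1*14 + 9, so a_3 = 1.
  14 = 1*9 + 5, so a_4 = 1.
  9 = 1*5 + 4, so a_5 = 1.
  5 = 1*4 + 1, so a_6 = 1.
  4 = 4*1 + 0, so a_7 = 4.
so x = [11; 1, 3, 1, 1, 1, 1, 4].
Convergents (p_i = a_i*p_{i-1} + p_{i-2}, q_i = a_i*q_{i-1} + q_{i-2} with p_{-2}=0, p_{-1}=1, q_{-2}=1, q_{-1}=0), until the denominator exceeds 20:
  i=0: a_0=11, p_0 = 11*1 + 0 = 11, q_0 = 11*0 + 1 = 1.
  i=1: a_1=1, p_1 = 1*11 + 1 = 12, q_1 = 1*1 + 0 = 1.
  i=2: a_2=3, p_2 = 3*12 + 11 = 47, q_2 = 3*1 + 1 = 4.
  i=3: a_3=1, p_3 = 1*47 + 12 = 59, q_3 = 1*4 + 1 = 5.
  i=4: a_4=1, p_4 = 1*59 + 47 = 106, q_4 = 1*5 + 4 = 9.
  i=5: a_5=1, p_5 = 1*106 + 59 = 165, q_5 = 1*9 + 5 = 14.
  i=6: a_6=1, p_6 = 1*165 + 106 = 271, q_6 = 1*14 + 9 = 23.
q_6 = 23 > 20, so the last convergent with denominator <= 20 is p_5/q_5 = 165/14.
The closest fraction with denominator <= 20 is either p_5/q_5 or the intermediate fraction (k*p_5 + p_4)/(k*q_5 + q_4) with the largest k >= 1 whose denominator stays <= 20; these approach x as k grows, and every other convergent or intermediate fraction in range is farther away.
Largest k: floor((20 - q_4)/q_5) = floor((20 - 9)/14) = 0.
Since k = 0, no intermediate fraction beyond p_5/q_5 has denominator <= 20, so the convergent 165/14 is the closest (its error is |1249*14 - 165*106|/(106*14) = 4/1484).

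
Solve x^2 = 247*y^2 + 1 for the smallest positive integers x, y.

(x, y) = (85292, 5427)

First expand sqrt(247) as a continued fraction. With x_i = (sqrt(247) + m_i)/d_i and (m_0, d_0) = (0, 1): a_0 = floor(sqrt(247)) = 15, since 15^2 = 225 <= 247 < 256 = 16^2.
Iterate m_{i+1} = d_i*a_i - m_i, d_{i+1} = (247 - m_{i+1}^2)/d_i, a_{i+1} = floor((a_0 + m_{i+1})/d_{i+1}):
  m_1 = 1*15 - 0 = 15, d_1 = (247 - 15^2)/1 = 22/1 = 22, a_1 = floor((15 + 15)/22) = 1.
  m_2 = 22*1 - 15 = 7, d_2 = (247 - 7^2)/22 = 198/22 = 9, a_2 = floor((15 + 7)/9) = 2.
  m_3 = 9*2 - 7 = 11, d_3 = (247 - 11^2)/9 = 126/9 = 14, a_3 = floor((15 + 11)/14) = 1.
  m_4 = 14*1 - 11 = 3, d_4 = (247 - 3^2)/14 = 238/14 = 17, a_4 = floor((15 + 3)/17) = 1.
  m_5 = 17*1 - 3 = 14, d_5 = (247 - 14^2)/17 = 51/17 = 3, a_5 = floor((15 + 14)/3) = 9.
  m_6 = 3*9 - 14 = 13, d_6 = (247 - 13^2)/3 = 78/3 = 26, a_6 = floor((15 + 13)/26) = 1.
  m_7 = 26*1 - 13 = 13, d_7 = (247 - 13^2)/26 = 78/26 = 3, a_7 = floor((15 + 13)/3) = 9.
  m_8 = 3*9 - 13 = 14, d_8 = (247 - 14^2)/3 = 51/3 = 17, a_8 = floor((15 + 14)/17) = 1.
  m_9 = 17*1 - 14 = 3, d_9 = (247 - 3^2)/17 = 238/17 = 14, a_9 = floor((15 + 3)/14) = 1.
  m_10 = 14*1 - 3 = 11, d_10 = (247 - 11^2)/14 = 126/14 = 9, a_10 = floor((15 + 11)/9) = 2.
  m_11 = 9*2 - 11 = 7, d_11 = (247 - 7^2)/9 = 198/9 = 22, a_11 = floor((15 + 7)/22) = 1.
  m_12 = 22*1 - 7 = 15, d_12 = (247 - 15^2)/22 = 22/22 = 1, a_12 = floor((15 + 15)/1) = 30.
  m_13 = 1*30 - 15 = 15, d_13 = (247 - 15^2)/1 = 22/1 = 22: (m_13, d_13) = (m_1, d_1) = (15, 22), so from here the quotients repeat a_1, ..., a_12; the period length is 12.
So sqrt(247) = [15; (1, 2, 1, 1, 9, 1, 9, 1, 1, 2, 1, 30)] with period length k = 12.
k is even, so the fundamental solution of x^2 - 247y^2 = 1 is (p_{k-1}, q_{k-1}) = (p_11, q_11); compute convergents through index 11.
Convergents (p_i = a_i*p_{i-1} + p_{i-2}, q_i = a_i*q_{i-1} + q_{i-2} with p_{-2}=0, p_{-1}=1, q_{-2}=1, q_{-1}=0):
  i=0: a_0=15, p_0 = 15*1 + 0 = 15, q_0 = 15*0 + 1 = 1.
  i=1: a_1=1, p_1 = 1*15 + 1 = 16, q_1 = 1*1 + 0 = 1.
  i=2: a_2=2, p_2 = 2*16 + 15 = 47, q_2 = 2*1 + 1 = 3.
  i=3: a_3=1, p_3 = 1*47 + 16 = 63, q_3 = 1*3 + 1 = 4.
  i=4: a_4=1, p_4 = 1*63 + 47 = 110, q_4 = 1*4 + 3 = 7.
  i=5: a_5=9, p_5 = 9*110 + 63 = 1053, q_5 = 9*7 + 4 = 67.
  i=6: a_6=1, p_6 = 1*1053 + 110 = 1163, q_6 = 1*67 + 7 = 74.
  i=7: a_7=9, p_7 = 9*1163 + 1053 = 11520, q_7 = 9*74 + 67 = 733.
  i=8: a_8=1, p_8 = 1*11520 + 1163 = 12683, q_8 = 1*733 + 74 = 807.
  i=9: a_9=1, p_9 = 1*12683 + 11520 = 24203, q_9 = 1*807 + 733 = 1540.
  i=10: a_10=2, p_10 = 2*24203 + 12683 = 61089, q_10 = 2*1540 + 807 = 3887.
  i=11: a_11=1, p_11 = 1*61089 + 24203 = 85292, q_11 = 1*3887 + 1540 = 5427.
Check: 85292^2 - 247*5427^2 = 7274725264 - 7274725263 = 1, so (x, y) = (85292, 5427) solves the equation, and by the theorem it is the least positive solution.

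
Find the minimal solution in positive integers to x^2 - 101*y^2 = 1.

First expand sqrt(101) as a continued fraction. With x_i = (sqrt(101) + m_i)/d_i and (m_0, d_0) = (0, 1): a_0 = floor(sqrt(101)) = 10, since 10^2 = 100 <= 101 < 121 = 11^2.
Iterate m_{i+1} = d_i*a_i - m_i, d_{i+1} = (101 - m_{i+1}^2)/d_i, a_{i+1} = floor((a_0 + m_{i+1})/d_{i+1}):
  m_1 = 1*10 - 0 = 10, d_1 = (101 - 10^2)/1 = 1/1 = 1, a_1 = floor((10 + 10)/1) = 20.
  m_2 = 1*20 - 10 = 10, d_2 = (101 - 10^2)/1 = 1/1 = 1: (m_2, d_2) = (m_1, d_1) = (10, 1), so from here the quotient a_1 repeats; the period length is 1.
So sqrt(101) = [10; (20)] with period length k = 1.
k is odd, so (p_{k-1}, q_{k-1}) only solves x^2 - 101y^2 = -1 and the fundamental solution of x^2 - 101y^2 = 1 is (p_{2k-1}, q_{2k-1}) = (p_1, q_1); compute convergents through index 1, running through the period twice.
Convergents (p_i = a_i*p_{i-1} + p_{i-2}, q_i = a_i*q_{i-1} + q_{i-2} with p_{-2}=0, p_{-1}=1, q_{-2}=1, q_{-1}=0):
  i=0: a_0=10, p_0 = 10*1 + 0 = 10, q_0 = 10*0 + 1 = 1.
  i=1: a_1=20, p_1 = 20*10 + 1 = 201, q_1 = 20*1 + 0 = 20.
Indeed p_0^2 - 101*q_0^2 = 100 - 101 = -1, not +1.
Check: 201^2 - 101*20^2 = 40401 - 40400 = 1, so (x, y) = (201, 20) solves the equation, and by the theorem it is the least positive solution.

(x, y) = (201, 20)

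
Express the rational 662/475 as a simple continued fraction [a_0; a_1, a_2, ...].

Run the Euclidean algorithm on 662 and 475; the successive quotients are the partial quotients a_0, a_1, ... (each step inverts the fractional part left over by the previous one):
  662 = 1*475 + 187, so a_0 = 1.
  475 = 2*187 + 101, so a_1 = 2.
  187 = 1*101 + 86, so a_2 = 1.
  101 = 1*86 + 15, so a_3 = 1.
  86 = 5*15 + 11, so a_4 = 5.
  15 = 1*11 + 4, so a_5 = 1.
  11 = 2*4 + 3, so a_6 = 2.
  4 = 1*3 + 1, so a_7 = 1.
  3 = 3*1 + 0, so a_8 = 3.
The remainder reaches 0 after 9 divisions, so the expansion has 9 partial quotients, read off in order.

[1; 2, 1, 1, 5, 1, 2, 1, 3]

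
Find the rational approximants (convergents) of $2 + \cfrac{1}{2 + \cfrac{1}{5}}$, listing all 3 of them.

Using the convergent recurrence p_i = a_i*p_{i-1} + p_{i-2}, q_i = a_i*q_{i-1} + q_{i-2} with p_{-2}=0, p_{-1}=1, q_{-2}=1, q_{-1}=0:
  i=0: a_0=2, p_0 = 2*1 + 0 = 2, q_0 = 2*0 + 1 = 1.
  i=1: a_1=2, p_1 = 2*2 + 1 = 5, q_1 = 2*1 + 0 = 2.
  i=2: a_2=5, p_2 = 5*5 + 2 = 27, q_2 = 5*2 + 1 = 11.

2/1, 5/2, 27/11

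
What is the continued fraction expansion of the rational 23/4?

Run the Euclidean algorithm on 23 and 4; the successive quotients are the partial quotients a_0, a_1, ... (each step inverts the fractional part left over by the previous one):
  23 = 5*4 + 3, so a_0 = 5.
  4 = 1*3 + 1, so a_1 = 1.
  3 = 3*1 + 0, so a_2 = 3.
The remainder reaches 0 after 3 divisions, so the expansion has 3 partial quotients, read off in order.

[5; 1, 3]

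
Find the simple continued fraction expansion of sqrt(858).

[29; (3, 2, 3, 58)]

Write x_i = (sqrt(858) + m_i)/d_i with (m_0, d_0) = (0, 1). a_0 = floor(sqrt(858)) = 29, since 29^2 = 841 <= 858 < 900 = 30^2.
Iterate m_{i+1} = d_i*a_i - m_i, d_{i+1} = (858 - m_{i+1}^2)/d_i, a_{i+1} = floor((a_0 + m_{i+1})/d_{i+1}):
  m_1 = 1*29 - 0 = 29, d_1 = (858 - 29^2)/1 = 17/1 = 17, a_1 = floor((29 + 29)/17) = 3.
  m_2 = 17*3 - 29 = 22, d_2 = (858 - 22^2)/17 = 374/17 = 22, a_2 = floor((29 + 22)/22) = 2.
  m_3 = 22*2 - 22 = 22, d_3 = (858 - 22^2)/22 = 374/22 = 17, a_3 = floor((29 + 22)/17) = 3.
  m_4 = 17*3 - 22 = 29, d_4 = (858 - 29^2)/17 = 17/17 = 1, a_4 = floor((29 + 29)/1) = 58.
  m_5 = 1*58 - 29 = 29, d_5 = (858 - 29^2)/1 = 17/1 = 17: (m_5, d_5) = (m_1, d_1) = (29, 17), so from here the quotients repeat a_1, ..., a_4; the period length is 4.
Hence the expansion of sqrt(858) is a_0 = 29 followed by the repeating block 3, 2, 3, 58 (period 4).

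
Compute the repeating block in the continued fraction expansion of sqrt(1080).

Write x_i = (sqrt(1080) + m_i)/d_i with (m_0, d_0) = (0, 1). a_0 = floor(sqrt(1080)) = 32, since 32^2 = 1024 <= 1080 < 1089 = 33^2.
Iterate m_{i+1} = d_i*a_i - m_i, d_{i+1} = (1080 - m_{i+1}^2)/d_i, a_{i+1} = floor((a_0 + m_{i+1})/d_{i+1}):
  m_1 = 1*32 - 0 = 32, d_1 = (1080 - 32^2)/1 = 56/1 = 56, a_1 = floor((32 + 32)/56) = 1.
  m_2 = 56*1 - 32 = 24, d_2 = (1080 - 24^2)/56 = 504/56 = 9, a_2 = floor((32 + 24)/9) = 6.
  m_3 = 9*6 - 24 = 30, d_3 = (1080 - 30^2)/9 = 180/9 = 20, a_3 = floor((32 + 30)/20) = 3.
  m_4 = 20*3 - 30 = 30, d_4 = (1080 - 30^2)/20 = 180/20 = 9, a_4 = floor((32 + 30)/9) = 6.
  m_5 = 9*6 - 30 = 24, d_5 = (1080 - 24^2)/9 = 504/9 = 56, a_5 = floor((32 + 24)/56) = 1.
  m_6 = 56*1 - 24 = 32, d_6 = (1080 - 32^2)/56 = 56/56 = 1, a_6 = floor((32 + 32)/1) = 64.
  m_7 = 1*64 - 32 = 32, d_7 = (1080 - 32^2)/1 = 56/1 = 56: (m_7, d_7) = (m_1, d_1) = (32, 56), so from here the quotients repeat a_1, ..., a_6; the period length is 6.
Hence the expansion of sqrt(1080) is a_0 = 32 followed by the repeating block 1, 6, 3, 6, 1, 64 (period 6).

[32; (1, 6, 3, 6, 1, 64)]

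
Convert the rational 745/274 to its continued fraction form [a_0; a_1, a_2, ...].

[2; 1, 2, 1, 1, 3, 1, 3, 2]

Run the Euclidean algorithm on 745 and 274; the successive quotients are the partial quotients a_0, a_1, ... (each step inverts the fractional part left over by the previous one):
  745 = 2*274 + 197, so a_0 = 2.
  274 = 1*197 + 77, so a_1 = 1.
  197 = 2*77 + 43, so a_2 = 2.
  77 = 1*43 + 34, so a_3 = 1.
  43 = 1*34 + 9, so a_4 = 1.
  34 = 3*9 + 7, so a_5 = 3.
  9 = 1*7 + 2, so a_6 = 1.
  7 = 3*2 + 1, so a_7 = 3.
  2 = 2*1 + 0, so a_8 = 2.
The remainder reaches 0 after 9 divisions, so the expansion has 9 partial quotients, read off in order.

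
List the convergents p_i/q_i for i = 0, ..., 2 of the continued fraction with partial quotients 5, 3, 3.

5/1, 16/3, 53/10

Using the convergent recurrence p_i = a_i*p_{i-1} + p_{i-2}, q_i = a_i*q_{i-1} + q_{i-2} with p_{-2}=0, p_{-1}=1, q_{-2}=1, q_{-1}=0:
  i=0: a_0=5, p_0 = 5*1 + 0 = 5, q_0 = 5*0 + 1 = 1.
  i=1: a_1=3, p_1 = 3*5 + 1 = 16, q_1 = 3*1 + 0 = 3.
  i=2: a_2=3, p_2 = 3*16 + 5 = 53, q_2 = 3*3 + 1 = 10.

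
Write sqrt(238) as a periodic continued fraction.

Write x_i = (sqrt(238) + m_i)/d_i with (m_0, d_0) = (0, 1). a_0 = floor(sqrt(238)) = 15, since 15^2 = 225 <= 238 < 256 = 16^2.
Iterate m_{i+1} = d_i*a_i - m_i, d_{i+1} = (238 - m_{i+1}^2)/d_i, a_{i+1} = floor((a_0 + m_{i+1})/d_{i+1}):
  m_1 = 1*15 - 0 = 15, d_1 = (238 - 15^2)/1 = 13/1 = 13, a_1 = floor((15 + 15)/13) = 2.
  m_2 = 13*2 - 15 = 11, d_2 = (238 - 11^2)/13 = 117/13 = 9, a_2 = floor((15 + 11)/9) = 2.
  m_3 = 9*2 - 11 = 7, d_3 = (238 - 7^2)/9 = 189/9 = 21, a_3 = floor((15 + 7)/21) = 1.
  m_4 = 21*1 - 7 = 14, d_4 = (238 - 14^2)/21 = 42/21 = 2, a_4 = floor((15 + 14)/2) = 14.
  m_5 = 2*14 - 14 = 14, d_5 = (238 - 14^2)/2 = 42/2 = 21, a_5 = floor((15 + 14)/21) = 1.
  m_6 = 21*1 - 14 = 7, d_6 = (238 - 7^2)/21 = 189/21 = 9, a_6 = floor((15 + 7)/9) = 2.
  m_7 = 9*2 - 7 = 11, d_7 = (238 - 11^2)/9 = 117/9 = 13, a_7 = floor((15 + 11)/13) = 2.
  m_8 = 13*2 - 11 = 15, d_8 = (238 - 15^2)/13 = 13/13 = 1, a_8 = floor((15 + 15)/1) = 30.
  m_9 = 1*30 - 15 = 15, d_9 = (238 - 15^2)/1 = 13/1 = 13: (m_9, d_9) = (m_1, d_1) = (15, 13), so from here the quotients repeat a_1, ..., a_8; the period length is 8.
Hence the expansion of sqrt(238) is a_0 = 15 followed by the repeating block 2, 2, 1, 14, 1, 2, 2, 30 (period 8).

[15; (2, 2, 1, 14, 1, 2, 2, 30)]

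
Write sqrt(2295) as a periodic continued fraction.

[47; (1, 9, 1, 1, 1, 9, 1, 94)]

Write x_i = (sqrt(2295) + m_i)/d_i with (m_0, d_0) = (0, 1). a_0 = floor(sqrt(2295)) = 47, since 47^2 = 2209 <= 2295 < 2304 = 48^2.
Iterate m_{i+1} = d_i*a_i - m_i, d_{i+1} = (2295 - m_{i+1}^2)/d_i, a_{i+1} = floor((a_0 + m_{i+1})/d_{i+1}):
  m_1 = 1*47 - 0 = 47, d_1 = (2295 - 47^2)/1 = 86/1 = 86, a_1 = floor((47 + 47)/86) = 1.
  m_2 = 86*1 - 47 = 39, d_2 = (2295 - 39^2)/86 = 774/86 = 9, a_2 = floor((47 + 39)/9) = 9.
  m_3 = 9*9 - 39 = 42, d_3 = (2295 - 42^2)/9 = 531/9 = 59, a_3 = floor((47 + 42)/59) = 1.
  m_4 = 59*1 - 42 = 17, d_4 = (2295 - 17^2)/59 = 2006/59 = 34, a_4 = floor((47 + 17)/34) = 1.
  m_5 = 34*1 - 17 = 17, d_5 = (2295 - 17^2)/34 = 2006/34 = 59, a_5 = floor((47 + 17)/59) = 1.
  m_6 = 59*1 - 17 = 42, d_6 = (2295 - 42^2)/59 = 531/59 = 9, a_6 = floor((47 + 42)/9) = 9.
  m_7 = 9*9 - 42 = 39, d_7 = (2295 - 39^2)/9 = 774/9 = 86, a_7 = floor((47 + 39)/86) = 1.
  m_8 = 86*1 - 39 = 47, d_8 = (2295 - 47^2)/86 = 86/86 = 1, a_8 = floor((47 + 47)/1) = 94.
  m_9 = 1*94 - 47 = 47, d_9 = (2295 - 47^2)/1 = 86/1 = 86: (m_9, d_9) = (m_1, d_1) = (47, 86), so from here the quotients repeat a_1, ..., a_8; the period length is 8.
Hence the expansion of sqrt(2295) is a_0 = 47 followed by the repeating block 1, 9, 1, 1, 1, 9, 1, 94 (period 8).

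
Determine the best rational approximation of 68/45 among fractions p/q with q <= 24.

Expand x = 68/45 as a continued fraction with the Euclidean algorithm:
  68 = 1*45 + 23, so a_0 = 1.
  45 = 1*23 + 22, so a_1 = 1.
  23 = 1*22 + 1, so a_2 = 1.
  22 = 22*1 + 0, so a_3 = 22.
so x = [1; 1, 1, 22].
Convergents (p_i = a_i*p_{i-1} + p_{i-2}, q_i = a_i*q_{i-1} + q_{i-2} with p_{-2}=0, p_{-1}=1, q_{-2}=1, q_{-1}=0), until the denominator exceeds 24:
  i=0: a_0=1, p_0 = 1*1 + 0 = 1, q_0 = 1*0 + 1 = 1.
  i=1: a_1=1, p_1 = 1*1 + 1 = 2, q_1 = 1*1 + 0 = 1.
  i=2: a_2=1, p_2 = 1*2 + 1 = 3, q_2 = 1*1 + 1 = 2.
  i=3: a_3=22, p_3 = 22*3 + 2 = 68, q_3 = 22*2 + 1 = 45.
q_3 = 45 > 24, so the last convergent with denominator <= 24 is p_2/q_2 = 3/2.
The closest fraction with denominator <= 24 is either p_2/q_2 or the intermediate fraction (k*p_2 + p_1)/(k*q_2 + q_1) with the largest k >= 1 whose denominator stays <= 24; these approach x as k grows, and every other convergent or intermediate fraction in range is farther away.
Largest k: floor((24 - q_1)/q_2) = floor((24 - 1)/2) = 11.
That gives (11*3 + 2)/(11*2 + 1) = 35/23.
Compare the errors: |x - 3/2| = |68*2 - 3*45|/(45*2) = 1/90, and |x - 35/23| = |68*23 - 35*45|/(45*23) = 11/1035.
Cross-multiplying, 11*90 = 990 < 1035 = 1*1035, so 11/1035 is smaller: the intermediate fraction 35/23 is closer to x than 3/2.

35/23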